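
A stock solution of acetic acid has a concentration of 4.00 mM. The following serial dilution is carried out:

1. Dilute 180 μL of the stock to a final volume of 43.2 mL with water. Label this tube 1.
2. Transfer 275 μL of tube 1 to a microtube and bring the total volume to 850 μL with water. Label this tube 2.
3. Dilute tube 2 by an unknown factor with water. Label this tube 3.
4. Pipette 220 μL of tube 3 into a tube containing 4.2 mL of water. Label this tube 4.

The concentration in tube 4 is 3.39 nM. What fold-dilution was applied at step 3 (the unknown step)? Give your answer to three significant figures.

79.2-fold

Step 1: 180 μL brought to 43.2 mL → factor 43200/180 = 240
Step 2: 275 μL brought to 850 μL → factor 850/275 = 3.0909
Step 3: unknown factor x
Step 4: 220 μL + 4.2 mL = 4420 μL total → factor 4420/220 = 20.091
Product of known-step factors = 14904
Overall factor = 4.00 mM / (3.39 nM) = 1.1799 × 10^6
x = 1.1799 × 10^6 / 14904 = 79.2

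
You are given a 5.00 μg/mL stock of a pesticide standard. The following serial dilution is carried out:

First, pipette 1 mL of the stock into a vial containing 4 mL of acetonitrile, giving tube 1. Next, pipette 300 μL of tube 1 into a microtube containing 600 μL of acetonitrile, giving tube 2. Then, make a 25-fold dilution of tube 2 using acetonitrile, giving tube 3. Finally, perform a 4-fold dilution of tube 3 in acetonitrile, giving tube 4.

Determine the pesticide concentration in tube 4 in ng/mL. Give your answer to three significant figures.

Step 1: 1 mL + 4 mL = 5 mL total → factor 5/1 = 5
Step 2: 300 μL + 600 μL = 900 μL total → factor 900/300 = 3
Step 3: 25-fold → factor 25
Step 4: 4-fold → factor 4
Overall dilution factor = 5 × 3 × 25 × 4 = 1500
Final = 5.00 μg/mL / 1500 = 0.003333 μg/mL = 3.33 ng/mL

3.33 ng/mL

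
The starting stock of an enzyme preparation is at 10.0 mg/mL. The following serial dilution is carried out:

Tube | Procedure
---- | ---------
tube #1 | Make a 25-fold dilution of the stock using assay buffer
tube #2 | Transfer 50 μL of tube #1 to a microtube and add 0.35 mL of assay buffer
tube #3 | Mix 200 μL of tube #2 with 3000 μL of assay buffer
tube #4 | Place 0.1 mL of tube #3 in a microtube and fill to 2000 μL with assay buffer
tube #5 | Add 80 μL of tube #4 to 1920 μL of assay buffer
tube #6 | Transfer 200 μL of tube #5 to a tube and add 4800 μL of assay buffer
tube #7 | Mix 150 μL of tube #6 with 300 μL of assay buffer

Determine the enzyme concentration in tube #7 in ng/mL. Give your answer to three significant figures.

0.0833 ng/mL

Step 1: 25-fold → factor 25
Step 2: 50 μL + 0.35 mL = 400 μL total → factor 400/50 = 8
Step 3: 200 μL + 3000 μL = 3200 μL total → factor 3200/200 = 16
Step 4: 0.1 mL brought to 2000 μL → factor 2/0.1 = 20
Step 5: 80 μL + 1920 μL = 2000 μL total → factor 2000/80 = 25
Step 6: 200 μL + 4800 μL = 5000 μL total → factor 5000/200 = 25
Step 7: 150 μL + 300 μL = 450 μL total → factor 450/150 = 3
Overall dilution factor = 25 × 8 × 16 × 20 × 25 × 25 × 3 = 1.2 × 10^8
Final = 10.0 mg/mL / 1.2 × 10^8 = 8.333 × 10^-8 mg/mL = 0.0833 ng/mL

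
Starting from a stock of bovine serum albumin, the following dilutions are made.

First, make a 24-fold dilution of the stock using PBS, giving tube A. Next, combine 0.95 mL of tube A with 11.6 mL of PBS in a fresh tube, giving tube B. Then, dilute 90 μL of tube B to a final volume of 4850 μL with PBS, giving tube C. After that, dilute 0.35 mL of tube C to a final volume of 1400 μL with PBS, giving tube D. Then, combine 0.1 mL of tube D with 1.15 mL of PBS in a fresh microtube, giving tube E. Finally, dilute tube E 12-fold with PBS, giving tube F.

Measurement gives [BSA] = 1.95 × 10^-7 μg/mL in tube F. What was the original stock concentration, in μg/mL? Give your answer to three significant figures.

Step 1: 24-fold → factor 24
Step 2: 0.95 mL + 11.6 mL = 12.55 mL total → factor 12.55/0.95 = 13.211
Step 3: 90 μL brought to 4850 μL → factor 4850/90 = 53.889
Step 4: 0.35 mL brought to 1400 μL → factor 1.4/0.35 = 4
Step 5: 0.1 mL + 1.15 mL = 1.25 mL total → factor 1.25/0.1 = 12.5
Step 6: 12-fold → factor 12
Overall dilution factor = 24 × 13.211 × 53.889 × 4 × 12.5 × 12 = 1.0251 × 10^7
Stock = 1.95 × 10^-7 μg/mL × 1.0251 × 10^7 = 2.00 μg/mL

2.00 μg/mL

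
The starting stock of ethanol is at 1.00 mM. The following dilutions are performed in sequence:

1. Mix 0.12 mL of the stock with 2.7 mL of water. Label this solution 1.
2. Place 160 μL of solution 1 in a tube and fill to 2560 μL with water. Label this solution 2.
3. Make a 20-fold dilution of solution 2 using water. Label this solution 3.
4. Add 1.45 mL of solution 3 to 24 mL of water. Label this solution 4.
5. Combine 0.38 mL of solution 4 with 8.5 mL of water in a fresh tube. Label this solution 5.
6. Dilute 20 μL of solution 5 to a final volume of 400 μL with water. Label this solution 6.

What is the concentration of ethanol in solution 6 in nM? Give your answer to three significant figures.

Step 1: 0.12 mL + 2.7 mL = 2.82 mL total → factor 2.82/0.12 = 23.5
Step 2: 160 μL brought to 2560 μL → factor 2560/160 = 16
Step 3: 20-fold → factor 20
Step 4: 1.45 mL + 24 mL = 25.45 mL total → factor 25.45/1.45 = 17.552
Step 5: 0.38 mL + 8.5 mL = 8.88 mL total → factor 8.88/0.38 = 23.368
Step 6: 20 μL brought to 400 μL → factor 400/20 = 20
Overall dilution factor = 23.5 × 16 × 20 × 17.552 × 23.368 × 20 = 6.1687 × 10^7
Final = 1.00 mM / 6.1687 × 10^7 = 1.621 × 10^-8 mM = 0.0162 nM

0.0162 nM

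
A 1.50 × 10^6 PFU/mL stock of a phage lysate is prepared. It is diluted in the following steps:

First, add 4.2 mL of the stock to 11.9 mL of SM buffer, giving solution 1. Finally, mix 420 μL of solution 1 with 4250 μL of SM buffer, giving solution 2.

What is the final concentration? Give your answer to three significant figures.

3.52 × 10^4 PFU/mL

Step 1: 4.2 mL + 11.9 mL = 16.1 mL total → factor 16.1/4.2 = 3.8333
Step 2: 420 μL + 4250 μL = 4670 μL total → factor 4670/420 = 11.119
Overall dilution factor = 3.8333 × 11.119 = 42.623
Final = 1.50 × 10^6 PFU/mL / 42.623 = 3.52 × 10^4 PFU/mL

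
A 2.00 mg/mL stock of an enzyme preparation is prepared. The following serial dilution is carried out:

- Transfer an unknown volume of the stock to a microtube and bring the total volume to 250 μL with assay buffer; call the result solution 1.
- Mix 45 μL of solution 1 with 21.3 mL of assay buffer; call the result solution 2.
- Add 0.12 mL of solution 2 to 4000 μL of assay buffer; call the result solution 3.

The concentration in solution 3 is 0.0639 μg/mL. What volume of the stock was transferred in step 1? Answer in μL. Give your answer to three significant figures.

Step 1: v brought to 250 μL → factor = 250 μL/v
Step 2: 45 μL + 21.3 mL = 21345 μL total → factor 21345/45 = 474.33
Step 3: 0.12 mL + 4000 μL = 4.12 mL total → factor 4.12/0.12 = 34.333
Product of known-step factors = 16285
Overall factor = 2.00 mg/mL / (0.0639 μg/mL) = 31299
Step-1 factor = 31299 / 16285 = 1.9219
v = 250 μL / 1.9219 = 130 μL

130 μL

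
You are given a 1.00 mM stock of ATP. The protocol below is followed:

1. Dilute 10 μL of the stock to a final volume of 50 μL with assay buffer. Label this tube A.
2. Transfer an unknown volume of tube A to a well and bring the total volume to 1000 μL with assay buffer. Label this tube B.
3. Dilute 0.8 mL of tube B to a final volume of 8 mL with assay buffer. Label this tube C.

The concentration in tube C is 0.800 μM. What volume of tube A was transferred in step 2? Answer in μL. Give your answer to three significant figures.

Step 1: 10 μL brought to 50 μL → factor 50/10 = 5
Step 2: v brought to 1000 μL → factor = 1000 μL/v
Step 3: 0.8 mL brought to 8 mL → factor 8/0.8 = 10
Product of known-step factors = 50
Overall factor = 1.00 mM / (0.800 μM) = 1250
Step-2 factor = 1250 / 50 = 25
v = 1000 μL / 25 = 40.0 μL

40.0 μL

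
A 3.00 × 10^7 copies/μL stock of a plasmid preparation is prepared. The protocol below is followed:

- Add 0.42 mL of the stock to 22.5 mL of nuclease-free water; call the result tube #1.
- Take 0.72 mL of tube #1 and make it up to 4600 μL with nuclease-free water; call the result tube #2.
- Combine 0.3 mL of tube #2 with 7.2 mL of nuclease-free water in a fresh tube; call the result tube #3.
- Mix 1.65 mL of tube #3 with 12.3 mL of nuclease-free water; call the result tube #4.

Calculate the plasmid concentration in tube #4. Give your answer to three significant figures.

Step 1: 0.42 mL + 22.5 mL = 22.92 mL total → factor 22.92/0.42 = 54.571
Step 2: 0.72 mL brought to 4600 μL → factor 4.6/0.72 = 6.3889
Step 3: 0.3 mL + 7.2 mL = 7.5 mL total → factor 7.5/0.3 = 25
Step 4: 1.65 mL + 12.3 mL = 13.95 mL total → factor 13.95/1.65 = 8.4545
Dilution factor through tube #4 = 54.571 × 6.3889 × 25 × 8.4545 = 73692
[tube #4] = 3.00 × 10^7 copies/μL / 73692 = 407 copies/μL

407 copies/μL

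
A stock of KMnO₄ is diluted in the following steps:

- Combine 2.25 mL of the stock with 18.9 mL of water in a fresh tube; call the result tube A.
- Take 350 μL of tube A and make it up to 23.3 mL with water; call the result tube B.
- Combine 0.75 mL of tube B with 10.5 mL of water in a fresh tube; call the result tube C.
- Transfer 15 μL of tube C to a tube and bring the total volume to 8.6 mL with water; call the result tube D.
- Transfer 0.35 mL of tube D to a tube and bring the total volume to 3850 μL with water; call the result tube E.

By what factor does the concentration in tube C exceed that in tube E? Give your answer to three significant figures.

6.31 × 10^3

Step 1: 2.25 mL + 18.9 mL = 21.15 mL total → factor 21.15/2.25 = 9.4
Step 2: 350 μL brought to 23.3 mL → factor 23300/350 = 66.571
Step 3: 0.75 mL + 10.5 mL = 11.25 mL total → factor 11.25/0.75 = 15
Step 4: 15 μL brought to 8.6 mL → factor 8600/15 = 573.33
Step 5: 0.35 mL brought to 3850 μL → factor 3.85/0.35 = 11
Dilution factor to tube C = 9386.6; to tube E = 5.9198 × 10^7
[tube C]/[tube E] = (factor to tube E)/(factor to tube C) = 5.9198 × 10^7/9386.6 = 6.31 × 10^3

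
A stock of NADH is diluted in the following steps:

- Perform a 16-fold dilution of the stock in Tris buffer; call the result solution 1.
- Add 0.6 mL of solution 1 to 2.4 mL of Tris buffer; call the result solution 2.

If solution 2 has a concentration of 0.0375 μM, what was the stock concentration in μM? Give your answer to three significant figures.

Step 1: 16-fold → factor 16
Step 2: 0.6 mL + 2.4 mL = 3 mL total → factor 3/0.6 = 5
Overall dilution factor = 16 × 5 = 80
Stock = 0.0375 μM × 80 = 3.00 μM

3.00 μM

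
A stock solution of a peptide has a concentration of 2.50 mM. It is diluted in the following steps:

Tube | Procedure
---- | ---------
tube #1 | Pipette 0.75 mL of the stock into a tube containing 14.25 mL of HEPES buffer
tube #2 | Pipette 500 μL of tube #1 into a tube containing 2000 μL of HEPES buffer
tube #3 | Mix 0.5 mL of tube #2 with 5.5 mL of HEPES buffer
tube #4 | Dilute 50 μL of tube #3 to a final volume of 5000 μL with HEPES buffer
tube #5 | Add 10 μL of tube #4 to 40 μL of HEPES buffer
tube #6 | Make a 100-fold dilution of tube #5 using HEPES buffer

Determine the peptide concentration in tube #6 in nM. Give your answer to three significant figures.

Step 1: 0.75 mL + 14.25 mL = 15 mL total → factor 15/0.75 = 20
Step 2: 500 μL + 2000 μL = 2500 μL total → factor 2500/500 = 5
Step 3: 0.5 mL + 5.5 mL = 6 mL total → factor 6/0.5 = 12
Step 4: 50 μL brought to 5000 μL → factor 5000/50 = 100
Step 5: 10 μL + 40 μL = 50 μL total → factor 50/10 = 5
Step 6: 100-fold → factor 100
Overall dilution factor = 20 × 5 × 12 × 100 × 5 × 100 = 6 × 10^7
Final = 2.50 mM / 6 × 10^7 = 4.167 × 10^-8 mM = 0.0417 nM

0.0417 nM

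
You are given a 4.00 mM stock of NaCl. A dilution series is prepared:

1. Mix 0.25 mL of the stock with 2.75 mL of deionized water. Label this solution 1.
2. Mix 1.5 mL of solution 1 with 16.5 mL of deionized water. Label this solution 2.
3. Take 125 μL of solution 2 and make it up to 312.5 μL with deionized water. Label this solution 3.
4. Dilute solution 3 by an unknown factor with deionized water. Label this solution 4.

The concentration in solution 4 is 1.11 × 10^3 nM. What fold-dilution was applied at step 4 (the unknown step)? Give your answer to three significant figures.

10.0-fold

Step 1: 0.25 mL + 2.75 mL = 3 mL total → factor 3/0.25 = 12
Step 2: 1.5 mL + 16.5 mL = 18 mL total → factor 18/1.5 = 12
Step 3: 125 μL brought to 312.5 μL → factor 312.5/125 = 2.5
Step 4: unknown factor x
Product of known-step factors = 360
Overall factor = 4.00 mM / (1.11 × 10^3 nM) = 3603.6
x = 3603.6 / 360 = 10.0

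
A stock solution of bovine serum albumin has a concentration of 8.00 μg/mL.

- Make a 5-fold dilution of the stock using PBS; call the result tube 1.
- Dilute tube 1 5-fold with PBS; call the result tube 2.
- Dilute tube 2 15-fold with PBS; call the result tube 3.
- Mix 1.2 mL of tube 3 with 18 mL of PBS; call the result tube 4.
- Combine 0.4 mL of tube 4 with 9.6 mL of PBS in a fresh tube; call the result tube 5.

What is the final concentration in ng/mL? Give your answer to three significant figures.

0.0533 ng/mL

Step 1: 5-fold → factor 5
Step 2: 5-fold → factor 5
Step 3: 15-fold → factor 15
Step 4: 1.2 mL + 18 mL = 19.2 mL total → factor 19.2/1.2 = 16
Step 5: 0.4 mL + 9.6 mL = 10 mL total → factor 10/0.4 = 25
Overall dilution factor = 5 × 5 × 15 × 16 × 25 = 1.5 × 10^5
Final = 8.00 μg/mL / 1.5 × 10^5 = 5.333 × 10^-5 μg/mL = 0.0533 ng/mL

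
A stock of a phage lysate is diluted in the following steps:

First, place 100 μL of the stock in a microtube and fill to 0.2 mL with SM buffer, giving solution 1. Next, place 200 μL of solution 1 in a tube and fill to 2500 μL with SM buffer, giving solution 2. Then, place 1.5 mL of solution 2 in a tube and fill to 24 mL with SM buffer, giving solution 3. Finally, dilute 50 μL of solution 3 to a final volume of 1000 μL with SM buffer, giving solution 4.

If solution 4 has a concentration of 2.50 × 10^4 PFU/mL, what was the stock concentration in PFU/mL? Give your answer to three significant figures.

2.00 × 10^8 PFU/mL

Step 1: 100 μL brought to 0.2 mL → factor 200/100 = 2
Step 2: 200 μL brought to 2500 μL → factor 2500/200 = 12.5
Step 3: 1.5 mL brought to 24 mL → factor 24/1.5 = 16
Step 4: 50 μL brought to 1000 μL → factor 1000/50 = 20
Overall dilution factor = 2 × 12.5 × 16 × 20 = 8000
Stock = 2.50 × 10^4 PFU/mL × 8000 = 2.00 × 10^8 PFU/mL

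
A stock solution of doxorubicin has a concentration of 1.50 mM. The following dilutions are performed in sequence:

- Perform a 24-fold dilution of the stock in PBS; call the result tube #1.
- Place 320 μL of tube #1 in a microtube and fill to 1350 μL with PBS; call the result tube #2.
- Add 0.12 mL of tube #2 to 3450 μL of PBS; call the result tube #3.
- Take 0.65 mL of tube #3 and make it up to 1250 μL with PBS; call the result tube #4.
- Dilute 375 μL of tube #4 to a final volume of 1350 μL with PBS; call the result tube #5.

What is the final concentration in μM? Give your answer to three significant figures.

0.0719 μM

Step 1: 24-fold → factor 24
Step 2: 320 μL brought to 1350 μL → factor 1350/320 = 4.2188
Step 3: 0.12 mL + 3450 μL = 3.57 mL total → factor 3.57/0.12 = 29.75
Step 4: 0.65 mL brought to 1250 μL → factor 1.25/0.65 = 1.9231
Step 5: 375 μL brought to 1350 μL → factor 1350/375 = 3.6
Overall dilution factor = 24 × 4.2188 × 29.75 × 1.9231 × 3.6 = 20854
Final = 1.50 mM / 20854 = 7.193 × 10^-5 mM = 0.0719 μM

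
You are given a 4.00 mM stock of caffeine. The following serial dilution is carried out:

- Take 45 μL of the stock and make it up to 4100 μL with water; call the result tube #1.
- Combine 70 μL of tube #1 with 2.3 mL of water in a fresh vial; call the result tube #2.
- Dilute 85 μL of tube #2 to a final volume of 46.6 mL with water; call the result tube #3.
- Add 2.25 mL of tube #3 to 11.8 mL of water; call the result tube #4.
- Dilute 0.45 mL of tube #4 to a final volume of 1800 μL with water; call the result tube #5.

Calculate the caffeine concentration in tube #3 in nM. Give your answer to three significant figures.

2.37 nM

Step 1: 45 μL brought to 4100 μL → factor 4100/45 = 91.111
Step 2: 70 μL + 2.3 mL = 2370 μL total → factor 2370/70 = 33.857
Step 3: 85 μL brought to 46.6 mL → factor 46600/85 = 548.24
Dilution factor through tube #3 = 91.111 × 33.857 × 548.24 = 1.6912 × 10^6
[tube #3] = 4.00 mM / 1.6912 × 10^6 = 2.365 × 10^-6 mM = 2.37 nM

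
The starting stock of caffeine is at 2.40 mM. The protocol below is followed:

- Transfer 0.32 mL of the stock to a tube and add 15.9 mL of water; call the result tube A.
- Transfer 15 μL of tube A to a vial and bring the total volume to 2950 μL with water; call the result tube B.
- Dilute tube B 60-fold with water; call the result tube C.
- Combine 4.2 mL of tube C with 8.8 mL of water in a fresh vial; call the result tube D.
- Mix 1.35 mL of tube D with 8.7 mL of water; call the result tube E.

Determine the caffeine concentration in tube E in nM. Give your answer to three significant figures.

0.174 nM

Step 1: 0.32 mL + 15.9 mL = 16.22 mL total → factor 16.22/0.32 = 50.688
Step 2: 15 μL brought to 2950 μL → factor 2950/15 = 196.67
Step 3: 60-fold → factor 60
Step 4: 4.2 mL + 8.8 mL = 13 mL total → factor 13/4.2 = 3.0952
Step 5: 1.35 mL + 8.7 mL = 10.05 mL total → factor 10.05/1.35 = 7.4444
Overall dilution factor = 50.688 × 196.67 × 60 × 3.0952 × 7.4444 = 1.3782 × 10^7
Final = 2.40 mM / 1.3782 × 10^7 = 1.741 × 10^-7 mM = 0.174 nM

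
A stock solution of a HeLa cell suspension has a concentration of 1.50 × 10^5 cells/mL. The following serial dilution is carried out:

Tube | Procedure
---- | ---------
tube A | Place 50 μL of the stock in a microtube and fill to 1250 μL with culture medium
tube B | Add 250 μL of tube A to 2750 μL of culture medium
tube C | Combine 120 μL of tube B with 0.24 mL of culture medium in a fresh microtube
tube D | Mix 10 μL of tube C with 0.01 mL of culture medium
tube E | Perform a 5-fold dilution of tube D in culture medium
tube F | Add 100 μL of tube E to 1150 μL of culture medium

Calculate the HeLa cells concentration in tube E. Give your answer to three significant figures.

Step 1: 50 μL brought to 1250 μL → factor 1250/50 = 25
Step 2: 250 μL + 2750 μL = 3000 μL total → factor 3000/250 = 12
Step 3: 120 μL + 0.24 mL = 360 μL total → factor 360/120 = 3
Step 4: 10 μL + 0.01 mL = 20 μL total → factor 20/10 = 2
Step 5: 5-fold → factor 5
Dilution factor through tube E = 25 × 12 × 3 × 2 × 5 = 9000
[tube E] = 1.50 × 10^5 cells/mL / 9000 = 16.7 cells/mL

16.7 cells/mL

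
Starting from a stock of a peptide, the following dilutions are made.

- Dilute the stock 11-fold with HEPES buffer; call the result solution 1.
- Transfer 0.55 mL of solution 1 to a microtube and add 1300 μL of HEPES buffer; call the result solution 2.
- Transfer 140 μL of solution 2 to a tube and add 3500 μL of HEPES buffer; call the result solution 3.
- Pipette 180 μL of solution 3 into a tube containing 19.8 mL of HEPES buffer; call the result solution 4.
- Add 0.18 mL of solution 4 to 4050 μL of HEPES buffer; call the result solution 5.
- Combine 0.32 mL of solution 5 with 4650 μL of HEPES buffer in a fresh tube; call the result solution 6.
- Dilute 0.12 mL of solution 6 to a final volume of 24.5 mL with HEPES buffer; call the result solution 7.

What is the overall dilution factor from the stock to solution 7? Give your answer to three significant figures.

Step 1: 11-fold → factor 11
Step 2: 0.55 mL + 1300 μL = 1.85 mL total → factor 1.85/0.55 = 3.3636
Step 3: 140 μL + 3500 μL = 3640 μL total → factor 3640/140 = 26
Step 4: 180 μL + 19.8 mL = 19980 μL total → factor 19980/180 = 111
Step 5: 0.18 mL + 4050 μL = 4.23 mL total → factor 4.23/0.18 = 23.5
Step 6: 0.32 mL + 4650 μL = 4.97 mL total → factor 4.97/0.32 = 15.531
Step 7: 0.12 mL brought to 24.5 mL → factor 24.5/0.12 = 204.17
Overall dilution factor = 11 × 3.3636 × 26 × 111 × 23.5 × 15.531 × 204.17 = 7.9571 × 10^9

7.96 × 10^9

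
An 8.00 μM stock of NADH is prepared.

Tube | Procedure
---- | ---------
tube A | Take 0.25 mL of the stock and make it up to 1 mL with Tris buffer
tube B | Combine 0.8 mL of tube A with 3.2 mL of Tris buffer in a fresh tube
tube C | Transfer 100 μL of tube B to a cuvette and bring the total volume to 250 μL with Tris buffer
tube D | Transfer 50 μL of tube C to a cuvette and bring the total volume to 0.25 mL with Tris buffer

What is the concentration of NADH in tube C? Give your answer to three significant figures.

Step 1: 0.25 mL brought to 1 mL → factor 1/0.25 = 4
Step 2: 0.8 mL + 3.2 mL = 4 mL total → factor 4/0.8 = 5
Step 3: 100 μL brought to 250 μL → factor 250/100 = 2.5
Dilution factor through tube C = 4 × 5 × 2.5 = 50
[tube C] = 8.00 μM / 50 = 0.160 μM

0.160 μM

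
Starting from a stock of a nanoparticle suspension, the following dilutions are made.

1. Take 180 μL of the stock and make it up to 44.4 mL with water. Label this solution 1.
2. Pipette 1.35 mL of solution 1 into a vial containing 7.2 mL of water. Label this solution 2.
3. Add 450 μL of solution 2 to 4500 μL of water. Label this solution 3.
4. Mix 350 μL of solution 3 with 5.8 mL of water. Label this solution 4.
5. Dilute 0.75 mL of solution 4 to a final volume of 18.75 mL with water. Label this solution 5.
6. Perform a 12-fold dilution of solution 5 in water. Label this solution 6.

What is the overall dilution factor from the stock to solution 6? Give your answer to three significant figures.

9.06 × 10^7

Step 1: 180 μL brought to 44.4 mL → factor 44400/180 = 246.67
Step 2: 1.35 mL + 7.2 mL = 8.55 mL total → factor 8.55/1.35 = 6.3333
Step 3: 450 μL + 4500 μL = 4950 μL total → factor 4950/450 = 11
Step 4: 350 μL + 5.8 mL = 6150 μL total → factor 6150/350 = 17.571
Step 5: 0.75 mL brought to 18.75 mL → factor 18.75/0.75 = 25
Step 6: 12-fold → factor 12
Overall dilution factor = 246.67 × 6.3333 × 11 × 17.571 × 25 × 12 = 9.0587 × 10^7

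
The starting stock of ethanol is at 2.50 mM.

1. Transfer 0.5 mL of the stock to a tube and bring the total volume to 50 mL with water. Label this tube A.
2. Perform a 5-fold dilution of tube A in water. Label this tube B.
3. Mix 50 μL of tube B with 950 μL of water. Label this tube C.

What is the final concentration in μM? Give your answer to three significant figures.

Step 1: 0.5 mL brought to 50 mL → factor 50/0.5 = 100
Step 2: 5-fold → factor 5
Step 3: 50 μL + 950 μL = 1000 μL total → factor 1000/50 = 20
Overall dilution factor = 100 × 5 × 20 = 10000
Final = 2.50 mM / 10000 = 0.0002500 mM = 0.250 μM

0.250 μM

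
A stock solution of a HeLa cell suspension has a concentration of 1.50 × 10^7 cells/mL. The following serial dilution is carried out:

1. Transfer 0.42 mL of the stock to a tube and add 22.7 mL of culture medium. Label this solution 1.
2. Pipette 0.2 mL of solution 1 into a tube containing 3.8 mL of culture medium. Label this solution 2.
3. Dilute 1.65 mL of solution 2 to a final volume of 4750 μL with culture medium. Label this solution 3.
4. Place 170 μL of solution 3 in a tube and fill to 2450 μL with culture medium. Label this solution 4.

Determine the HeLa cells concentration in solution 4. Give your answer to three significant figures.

328 cells/mL

Step 1: 0.42 mL + 22.7 mL = 23.12 mL total → factor 23.12/0.42 = 55.048
Step 2: 0.2 mL + 3.8 mL = 4 mL total → factor 4/0.2 = 20
Step 3: 1.65 mL brought to 4750 μL → factor 4.75/1.65 = 2.8788
Step 4: 170 μL brought to 2450 μL → factor 2450/170 = 14.412
Overall dilution factor = 55.048 × 20 × 2.8788 × 14.412 = 45677
Final = 1.50 × 10^7 cells/mL / 45677 = 328 cells/mL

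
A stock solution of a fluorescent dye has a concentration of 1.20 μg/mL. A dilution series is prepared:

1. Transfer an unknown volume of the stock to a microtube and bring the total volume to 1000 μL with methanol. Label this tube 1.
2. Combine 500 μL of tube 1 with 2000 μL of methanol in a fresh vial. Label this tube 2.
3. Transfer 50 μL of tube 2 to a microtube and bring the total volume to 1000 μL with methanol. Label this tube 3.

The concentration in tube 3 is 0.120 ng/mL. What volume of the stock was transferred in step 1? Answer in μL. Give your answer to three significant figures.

Step 1: v brought to 1000 μL → factor = 1000 μL/v
Step 2: 500 μL + 2000 μL = 2500 μL total → factor 2500/500 = 5
Step 3: 50 μL brought to 1000 μL → factor 1000/50 = 20
Product of known-step factors = 100
Overall factor = 1.20 μg/mL / (0.120 ng/mL) = 10000
Step-1 factor = 10000 / 100 = 100
v = 1000 μL / 100 = 10.0 μL

10.0 μL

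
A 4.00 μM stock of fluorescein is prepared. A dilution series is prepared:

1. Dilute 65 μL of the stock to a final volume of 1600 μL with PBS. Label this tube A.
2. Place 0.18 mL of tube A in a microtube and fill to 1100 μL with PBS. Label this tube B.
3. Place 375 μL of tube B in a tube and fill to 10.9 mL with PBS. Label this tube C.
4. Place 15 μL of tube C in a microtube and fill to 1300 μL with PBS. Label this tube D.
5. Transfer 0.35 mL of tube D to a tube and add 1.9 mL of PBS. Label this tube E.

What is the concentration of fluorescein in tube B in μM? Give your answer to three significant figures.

0.0266 μM

Step 1: 65 μL brought to 1600 μL → factor 1600/65 = 24.615
Step 2: 0.18 mL brought to 1100 μL → factor 1.1/0.18 = 6.1111
Dilution factor through tube B = 24.615 × 6.1111 = 150.43
[tube B] = 4.00 μM / 150.43 = 0.0266 μM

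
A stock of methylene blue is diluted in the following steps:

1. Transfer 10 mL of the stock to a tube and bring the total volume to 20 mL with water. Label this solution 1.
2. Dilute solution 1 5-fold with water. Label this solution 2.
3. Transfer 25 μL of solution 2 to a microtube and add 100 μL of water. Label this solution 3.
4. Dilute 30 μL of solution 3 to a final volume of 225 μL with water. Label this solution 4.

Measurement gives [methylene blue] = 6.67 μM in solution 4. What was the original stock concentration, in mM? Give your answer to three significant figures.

Step 1: 10 mL brought to 20 mL → factor 20/10 = 2
Step 2: 5-fold → factor 5
Step 3: 25 μL + 100 μL = 125 μL total → factor 125/25 = 5
Step 4: 30 μL brought to 225 μL → factor 225/30 = 7.5
Overall dilution factor = 2 × 5 × 5 × 7.5 = 375
Stock = 6.67 μM × 375 = 2501 μM = 2.50 mM

2.50 mM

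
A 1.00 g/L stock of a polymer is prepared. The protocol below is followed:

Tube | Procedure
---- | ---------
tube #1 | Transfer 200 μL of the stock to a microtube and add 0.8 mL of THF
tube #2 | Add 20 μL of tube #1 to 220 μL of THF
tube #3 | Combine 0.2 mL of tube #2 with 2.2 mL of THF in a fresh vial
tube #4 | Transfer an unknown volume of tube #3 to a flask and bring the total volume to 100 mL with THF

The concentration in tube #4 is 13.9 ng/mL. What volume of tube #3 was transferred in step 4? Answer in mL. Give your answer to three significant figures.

Step 1: 200 μL + 0.8 mL = 1000 μL total → factor 1000/200 = 5
Step 2: 20 μL + 220 μL = 240 μL total → factor 240/20 = 12
Step 3: 0.2 mL + 2.2 mL = 2.4 mL total → factor 2.4/0.2 = 12
Step 4: v brought to 100 mL → factor = 100 mL/v
Product of known-step factors = 720
Overall factor = 1.00 g/L / (13.9 ng/mL) = 71942
Step-4 factor = 71942 / 720 = 99.92
v = 100 mL / 99.92 = 1.00 mL

1.00 mL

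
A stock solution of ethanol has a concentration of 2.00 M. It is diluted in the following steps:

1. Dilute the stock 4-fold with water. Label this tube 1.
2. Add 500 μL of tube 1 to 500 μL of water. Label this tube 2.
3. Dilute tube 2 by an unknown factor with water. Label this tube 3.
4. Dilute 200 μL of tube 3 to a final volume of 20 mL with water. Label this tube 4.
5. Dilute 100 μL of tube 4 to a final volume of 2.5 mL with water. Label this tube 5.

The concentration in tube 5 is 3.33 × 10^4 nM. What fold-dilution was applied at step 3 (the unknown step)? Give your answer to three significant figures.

3.00-fold

Step 1: 4-fold → factor 4
Step 2: 500 μL + 500 μL = 1000 μL total → factor 1000/500 = 2
Step 3: unknown factor x
Step 4: 200 μL brought to 20 mL → factor 20000/200 = 100
Step 5: 100 μL brought to 2.5 mL → factor 2500/100 = 25
Product of known-step factors = 20000
Overall factor = 2.00 M / (3.33 × 10^4 nM) = 60060
x = 60060 / 20000 = 3.00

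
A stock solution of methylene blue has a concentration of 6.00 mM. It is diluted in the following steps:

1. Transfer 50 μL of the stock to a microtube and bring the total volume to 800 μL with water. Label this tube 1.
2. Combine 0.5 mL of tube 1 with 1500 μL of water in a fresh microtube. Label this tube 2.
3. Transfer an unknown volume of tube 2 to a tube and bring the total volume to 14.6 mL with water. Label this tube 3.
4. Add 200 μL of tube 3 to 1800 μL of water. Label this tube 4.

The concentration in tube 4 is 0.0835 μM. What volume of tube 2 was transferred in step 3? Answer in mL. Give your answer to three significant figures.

Step 1: 50 μL brought to 800 μL → factor 800/50 = 16
Step 2: 0.5 mL + 1500 μL = 2 mL total → factor 2/0.5 = 4
Step 3: v brought to 14.6 mL → factor = 14.6 mL/v
Step 4: 200 μL + 1800 μL = 2000 μL total → factor 2000/200 = 10
Product of known-step factors = 640
Overall factor = 6.00 mM / (0.0835 μM) = 71856
Step-3 factor = 71856 / 640 = 112.28
v = 14.6 mL / 112.28 = 0.130 mL

0.130 mL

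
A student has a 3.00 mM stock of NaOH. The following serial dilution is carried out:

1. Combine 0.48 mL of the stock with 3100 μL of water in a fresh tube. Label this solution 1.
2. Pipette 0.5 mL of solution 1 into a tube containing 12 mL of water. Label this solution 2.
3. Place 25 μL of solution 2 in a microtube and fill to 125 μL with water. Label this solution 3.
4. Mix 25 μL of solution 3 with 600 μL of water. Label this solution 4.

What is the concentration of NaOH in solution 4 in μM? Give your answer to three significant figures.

Step 1: 0.48 mL + 3100 μL = 3.58 mL total → factor 3.58/0.48 = 7.4583
Step 2: 0.5 mL + 12 mL = 12.5 mL total → factor 12.5/0.5 = 25
Step 3: 25 μL brought to 125 μL → factor 125/25 = 5
Step 4: 25 μL + 600 μL = 625 μL total → factor 625/25 = 25
Overall dilution factor = 7.4583 × 25 × 5 × 25 = 23307
Final = 3.00 mM / 23307 = 0.0001287 mM = 0.129 μM

0.129 μM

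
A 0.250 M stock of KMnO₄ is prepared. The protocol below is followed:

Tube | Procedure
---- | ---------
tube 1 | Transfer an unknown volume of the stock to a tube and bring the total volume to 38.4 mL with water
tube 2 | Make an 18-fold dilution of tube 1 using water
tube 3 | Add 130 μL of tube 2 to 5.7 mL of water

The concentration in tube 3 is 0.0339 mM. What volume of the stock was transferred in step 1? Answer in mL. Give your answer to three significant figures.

4.20 mL

Step 1: v brought to 38.4 mL → factor = 38.4 mL/v
Step 2: 18-fold → factor 18
Step 3: 130 μL + 5.7 mL = 5830 μL total → factor 5830/130 = 44.846
Product of known-step factors = 807.23
Overall factor = 0.250 M / (0.0339 mM) = 7374.6
Step-1 factor = 7374.6 / 807.23 = 9.1357
v = 38.4 mL / 9.1357 = 4.20 mL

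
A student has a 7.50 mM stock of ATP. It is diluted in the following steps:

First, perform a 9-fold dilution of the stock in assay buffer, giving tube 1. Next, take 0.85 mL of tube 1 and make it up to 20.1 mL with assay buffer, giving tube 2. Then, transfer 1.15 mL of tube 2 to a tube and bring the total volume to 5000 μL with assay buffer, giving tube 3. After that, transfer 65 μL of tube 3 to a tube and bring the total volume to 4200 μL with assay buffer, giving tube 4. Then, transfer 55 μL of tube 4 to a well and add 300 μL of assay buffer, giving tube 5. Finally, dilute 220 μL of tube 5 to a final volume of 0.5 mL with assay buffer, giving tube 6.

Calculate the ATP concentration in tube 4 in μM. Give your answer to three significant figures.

Step 1: 9-fold → factor 9
Step 2: 0.85 mL brought to 20.1 mL → factor 20.1/0.85 = 23.647
Step 3: 1.15 mL brought to 5000 μL → factor 5/1.15 = 4.3478
Step 4: 65 μL brought to 4200 μL → factor 4200/65 = 64.615
Dilution factor through tube 4 = 9 × 23.647 × 4.3478 × 64.615 = 59790
[tube 4] = 7.50 mM / 59790 = 0.0001254 mM = 0.125 μM

0.125 μM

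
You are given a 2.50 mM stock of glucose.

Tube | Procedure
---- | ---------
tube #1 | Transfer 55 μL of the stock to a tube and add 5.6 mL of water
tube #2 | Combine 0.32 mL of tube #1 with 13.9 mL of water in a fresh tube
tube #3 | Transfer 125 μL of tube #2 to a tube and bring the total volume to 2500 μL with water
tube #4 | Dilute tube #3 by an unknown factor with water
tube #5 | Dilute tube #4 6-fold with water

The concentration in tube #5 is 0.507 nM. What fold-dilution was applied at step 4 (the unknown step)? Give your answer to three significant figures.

8.99-fold

Step 1: 55 μL + 5.6 mL = 5655 μL total → factor 5655/55 = 102.82
Step 2: 0.32 mL + 13.9 mL = 14.22 mL total → factor 14.22/0.32 = 44.438
Step 3: 125 μL brought to 2500 μL → factor 2500/125 = 20
Step 4: unknown factor x
Step 5: 6-fold → factor 6
Product of known-step factors = 5.4828 × 10^5
Overall factor = 2.50 mM / (0.507 nM) = 4.931 × 10^6
x = 4.931 × 10^6 / 5.4828 × 10^5 = 8.99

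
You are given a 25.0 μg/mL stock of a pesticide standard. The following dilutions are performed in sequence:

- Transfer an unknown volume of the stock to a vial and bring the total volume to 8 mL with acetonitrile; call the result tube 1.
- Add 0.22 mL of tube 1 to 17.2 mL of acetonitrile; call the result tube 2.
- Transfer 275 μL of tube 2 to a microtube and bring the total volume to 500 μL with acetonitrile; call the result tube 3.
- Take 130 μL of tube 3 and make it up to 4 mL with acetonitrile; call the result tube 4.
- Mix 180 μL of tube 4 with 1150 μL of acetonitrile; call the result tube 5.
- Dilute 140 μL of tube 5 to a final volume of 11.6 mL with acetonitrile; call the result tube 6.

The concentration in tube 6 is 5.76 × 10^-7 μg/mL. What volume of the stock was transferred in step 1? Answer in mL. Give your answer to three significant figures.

0.500 mL

Step 1: v brought to 8 mL → factor = 8 mL/v
Step 2: 0.22 mL + 17.2 mL = 17.42 mL total → factor 17.42/0.22 = 79.182
Step 3: 275 μL brought to 500 μL → factor 500/275 = 1.8182
Step 4: 130 μL brought to 4 mL → factor 4000/130 = 30.769
Step 5: 180 μL + 1150 μL = 1330 μL total → factor 1330/180 = 7.3889
Step 6: 140 μL brought to 11.6 mL → factor 11600/140 = 82.857
Product of known-step factors = 2.712 × 10^6
Overall factor = 25.0 μg/mL / (5.76 × 10^-7 μg/mL) = 4.3403 × 10^7
Step-1 factor = 4.3403 × 10^7 / 2.712 × 10^6 = 16.004
v = 8 mL / 16.004 = 0.500 mL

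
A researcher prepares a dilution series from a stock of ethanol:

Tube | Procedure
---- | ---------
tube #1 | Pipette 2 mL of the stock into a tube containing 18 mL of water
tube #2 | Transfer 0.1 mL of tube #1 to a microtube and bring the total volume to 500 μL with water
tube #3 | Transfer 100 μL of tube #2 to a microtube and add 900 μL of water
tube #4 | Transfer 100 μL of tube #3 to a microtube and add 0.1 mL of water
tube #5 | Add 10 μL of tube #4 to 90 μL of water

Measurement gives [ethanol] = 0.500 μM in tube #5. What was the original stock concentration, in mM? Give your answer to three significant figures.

Step 1: 2 mL + 18 mL = 20 mL total → factor 20/2 = 10
Step 2: 0.1 mL brought to 500 μL → factor 0.5/0.1 = 5
Step 3: 100 μL + 900 μL = 1000 μL total → factor 1000/100 = 10
Step 4: 100 μL + 0.1 mL = 200 μL total → factor 200/100 = 2
Step 5: 10 μL + 90 μL = 100 μL total → factor 100/10 = 10
Overall dilution factor = 10 × 5 × 10 × 2 × 10 = 10000
Stock = 0.500 μM × 10000 = 5000 μM = 5.00 mM

5.00 mM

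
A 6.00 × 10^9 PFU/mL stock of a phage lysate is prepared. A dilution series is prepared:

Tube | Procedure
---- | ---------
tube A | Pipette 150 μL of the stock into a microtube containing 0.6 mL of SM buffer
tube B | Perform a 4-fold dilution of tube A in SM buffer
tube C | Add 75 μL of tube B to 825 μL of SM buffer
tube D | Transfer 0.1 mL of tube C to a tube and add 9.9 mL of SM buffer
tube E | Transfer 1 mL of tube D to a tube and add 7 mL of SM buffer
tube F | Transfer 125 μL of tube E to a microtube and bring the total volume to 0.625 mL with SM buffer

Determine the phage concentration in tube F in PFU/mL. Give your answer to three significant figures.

6.25 × 10^3 PFU/mL

Step 1: 150 μL + 0.6 mL = 750 μL total → factor 750/150 = 5
Step 2: 4-fold → factor 4
Step 3: 75 μL + 825 μL = 900 μL total → factor 900/75 = 12
Step 4: 0.1 mL + 9.9 mL = 10 mL total → factor 10/0.1 = 100
Step 5: 1 mL + 7 mL = 8 mL total → factor 8/1 = 8
Step 6: 125 μL brought to 0.625 mL → factor 625/125 = 5
Overall dilution factor = 5 × 4 × 12 × 100 × 8 × 5 = 9.6 × 10^5
Final = 6.00 × 10^9 PFU/mL / 9.6 × 10^5 = 6.25 × 10^3 PFU/mL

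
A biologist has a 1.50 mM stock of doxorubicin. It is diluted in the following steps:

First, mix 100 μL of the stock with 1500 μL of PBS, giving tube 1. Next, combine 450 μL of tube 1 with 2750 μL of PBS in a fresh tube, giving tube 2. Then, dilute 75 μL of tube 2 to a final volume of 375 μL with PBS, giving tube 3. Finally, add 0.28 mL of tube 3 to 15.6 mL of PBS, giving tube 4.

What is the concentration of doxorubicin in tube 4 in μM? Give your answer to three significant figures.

Step 1: 100 μL + 1500 μL = 1600 μL total → factor 1600/100 = 16
Step 2: 450 μL + 2750 μL = 3200 μL total → factor 3200/450 = 7.1111
Step 3: 75 μL brought to 375 μL → factor 375/75 = 5
Step 4: 0.28 mL + 15.6 mL = 15.88 mL total → factor 15.88/0.28 = 56.714
Overall dilution factor = 16 × 7.1111 × 5 × 56.714 = 32264
Final = 1.50 mM / 32264 = 4.649 × 10^-5 mM = 0.0465 μM

0.0465 μM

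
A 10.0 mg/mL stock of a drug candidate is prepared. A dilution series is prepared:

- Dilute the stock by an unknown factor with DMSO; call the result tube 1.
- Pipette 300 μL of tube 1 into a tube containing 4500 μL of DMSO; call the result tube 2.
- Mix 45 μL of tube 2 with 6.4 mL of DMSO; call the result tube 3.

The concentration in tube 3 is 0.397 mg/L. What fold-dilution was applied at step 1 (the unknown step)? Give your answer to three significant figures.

Step 1: unknown factor x
Step 2: 300 μL + 4500 μL = 4800 μL total → factor 4800/300 = 16
Step 3: 45 μL + 6.4 mL = 6445 μL total → factor 6445/45 = 143.22
Product of known-step factors = 2291.6
Overall factor = 10.0 mg/mL / (0.397 mg/L) = 25189
x = 25189 / 2291.6 = 11.0

11.0-fold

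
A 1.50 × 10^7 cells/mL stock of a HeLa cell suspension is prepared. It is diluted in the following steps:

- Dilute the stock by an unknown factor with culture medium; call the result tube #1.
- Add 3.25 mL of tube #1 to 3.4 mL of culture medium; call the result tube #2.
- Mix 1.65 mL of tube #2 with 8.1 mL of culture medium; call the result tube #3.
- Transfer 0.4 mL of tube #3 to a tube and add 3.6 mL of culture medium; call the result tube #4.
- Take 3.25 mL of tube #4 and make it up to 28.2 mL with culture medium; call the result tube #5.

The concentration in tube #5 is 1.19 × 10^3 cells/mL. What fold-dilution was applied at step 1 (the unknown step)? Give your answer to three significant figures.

Step 1: unknown factor x
Step 2: 3.25 mL + 3.4 mL = 6.65 mL total → factor 6.65/3.25 = 2.0462
Step 3: 1.65 mL + 8.1 mL = 9.75 mL total → factor 9.75/1.65 = 5.9091
Step 4: 0.4 mL + 3.6 mL = 4 mL total → factor 4/0.4 = 10
Step 5: 3.25 mL brought to 28.2 mL → factor 28.2/3.25 = 8.6769
Product of known-step factors = 1049.1
Overall factor = 1.50 × 10^7 cells/mL / (1.19 × 10^3 cells/mL) = 12605
x = 12605 / 1049.1 = 12.0

12.0-fold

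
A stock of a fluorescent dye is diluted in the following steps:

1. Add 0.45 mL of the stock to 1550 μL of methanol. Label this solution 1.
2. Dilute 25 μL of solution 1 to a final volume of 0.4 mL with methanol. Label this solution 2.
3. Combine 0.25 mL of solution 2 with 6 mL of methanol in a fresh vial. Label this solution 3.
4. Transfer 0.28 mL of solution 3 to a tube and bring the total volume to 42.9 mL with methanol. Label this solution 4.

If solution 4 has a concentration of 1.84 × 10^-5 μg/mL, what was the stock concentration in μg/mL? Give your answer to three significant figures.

5.01 μg/mL

Step 1: 0.45 mL + 1550 μL = 2 mL total → factor 2/0.45 = 4.4444
Step 2: 25 μL brought to 0.4 mL → factor 400/25 = 16
Step 3: 0.25 mL + 6 mL = 6.25 mL total → factor 6.25/0.25 = 25
Step 4: 0.28 mL brought to 42.9 mL → factor 42.9/0.28 = 153.21
Overall dilution factor = 4.4444 × 16 × 25 × 153.21 = 2.7238 × 10^5
Stock = 1.84 × 10^-5 μg/mL × 2.7238 × 10^5 = 5.01 μg/mL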